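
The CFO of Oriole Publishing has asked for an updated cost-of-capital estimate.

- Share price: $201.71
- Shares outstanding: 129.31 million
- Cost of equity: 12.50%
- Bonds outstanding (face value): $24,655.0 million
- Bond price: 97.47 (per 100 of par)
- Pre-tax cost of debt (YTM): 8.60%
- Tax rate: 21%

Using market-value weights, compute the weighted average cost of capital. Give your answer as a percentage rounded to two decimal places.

9.76%

Market value of equity E = 201.71 × 129.31m = 26083.1201m. Market value of debt D = 24655m × 97.47/100 = 24031.2285m.
Total capital V = 26083.1201 + 24031.2285 = 50114.3486.
Equity: weight = 26083.1201/50114.3486 = 0.5205; cost = 12.5%.
Bonds outstanding: weight = 24031.2285/50114.3486 = 0.4795; after-tax cost = 8.6% × (1 − 21%) = 6.7940%.
WACC = 0.5205 × 12.5000% + 0.4795 × 6.7940% = 9.7638%.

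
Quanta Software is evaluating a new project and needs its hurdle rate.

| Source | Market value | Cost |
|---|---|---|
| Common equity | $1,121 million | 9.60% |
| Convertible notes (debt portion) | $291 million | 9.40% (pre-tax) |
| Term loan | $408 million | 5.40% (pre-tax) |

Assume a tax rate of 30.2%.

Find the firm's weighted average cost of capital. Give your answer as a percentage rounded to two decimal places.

Total capital V = 1121 + 291 + 408 = 1820.
Equity: weight = 1121/1820 = 0.6159; cost = 9.6%.
Convertible notes (debt portion): weight = 291/1820 = 0.1599; after-tax cost = 9.4% × (1 − 30.2%) = 6.5612%.
Term loan: weight = 408/1820 = 0.2242; after-tax cost = 5.4% × (1 − 30.2%) = 3.7692%.
WACC = 0.6159 × 9.6000% + 0.1599 × 6.5612% + 0.2242 × 3.7692% = 7.8070%.

7.81%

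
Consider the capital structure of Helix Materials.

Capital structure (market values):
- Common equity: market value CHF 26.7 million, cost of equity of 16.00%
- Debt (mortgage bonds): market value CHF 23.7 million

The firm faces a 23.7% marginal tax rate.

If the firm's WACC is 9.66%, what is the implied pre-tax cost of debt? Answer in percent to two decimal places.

3.30%

Total capital V = 26.7 + 23.7 = 50.4.
Equity weight = 26.7/50.4 = 0.5298.
Mortgage bonds weight = 23.7/50.4 = 0.4702.
Equity contribution = 0.5298 × 16% = 8.4762%.
Remaining for debt = 9.66% − 8.4762% = 1.1838%.
Rd × (1 − 23.7%) × 0.4702 = 1.1838%  ⇒  Rd = 3.2994%.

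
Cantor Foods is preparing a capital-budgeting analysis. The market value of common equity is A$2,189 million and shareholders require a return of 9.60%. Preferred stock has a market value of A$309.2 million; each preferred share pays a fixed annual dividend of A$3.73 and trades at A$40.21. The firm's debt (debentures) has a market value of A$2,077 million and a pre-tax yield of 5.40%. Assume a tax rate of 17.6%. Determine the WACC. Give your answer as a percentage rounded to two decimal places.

Cost of preferred: Rp = 3.73 / 40.21 = 9.2763%.
Total capital V = 2189 + 309.2 + 2077 = 4575.2.
Equity: weight = 2189/4575.2 = 0.4784; cost = 9.6%.
Preferred: weight = 309.2/4575.2 = 0.0676; cost = 9.2763%.
Debentures: weight = 2077/4575.2 = 0.4540; after-tax cost = 5.4% × (1 − 17.6%) = 4.4496%.
WACC = 0.4784 × 9.6000% + 0.0676 × 9.2763% + 0.4540 × 4.4496% = 7.2400%.

7.24%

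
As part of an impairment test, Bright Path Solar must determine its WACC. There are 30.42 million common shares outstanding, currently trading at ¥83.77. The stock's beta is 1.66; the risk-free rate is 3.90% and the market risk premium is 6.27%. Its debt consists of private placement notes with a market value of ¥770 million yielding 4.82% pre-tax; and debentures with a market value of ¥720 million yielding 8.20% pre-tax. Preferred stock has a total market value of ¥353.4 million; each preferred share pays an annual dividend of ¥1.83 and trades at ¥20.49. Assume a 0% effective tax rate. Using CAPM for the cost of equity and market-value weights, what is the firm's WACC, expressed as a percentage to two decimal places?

Cost of equity via CAPM: Re = 3.9% + 1.66 × 6.27% = 14.3082%.
Cost of preferred: Rp = 1.83 / 20.49 = 8.9312%.
Market value of equity E = 83.77 × 30.42m = 2548.2834m.
Total capital V = 2548.2834 + 353.4 + 770 + 720 = 4391.6834.
Equity: weight = 2548.2834/4391.6834 = 0.5803; cost = 14.3082%.
Preferred: weight = 353.4/4391.6834 = 0.0805; cost = 8.9312%.
Private placement notes: weight = 770/4391.6834 = 0.1753; after-tax cost = 4.82% × (1 − 0%) = 4.8200%.
Debentures: weight = 720/4391.6834 = 0.1639; after-tax cost = 8.2% × (1 − 0%) = 8.2000%.
WACC = 0.5803 × 14.3082% + 0.0805 × 8.9312% + 0.1753 × 4.8200% + 0.1639 × 8.2000% = 11.2105%.

11.21%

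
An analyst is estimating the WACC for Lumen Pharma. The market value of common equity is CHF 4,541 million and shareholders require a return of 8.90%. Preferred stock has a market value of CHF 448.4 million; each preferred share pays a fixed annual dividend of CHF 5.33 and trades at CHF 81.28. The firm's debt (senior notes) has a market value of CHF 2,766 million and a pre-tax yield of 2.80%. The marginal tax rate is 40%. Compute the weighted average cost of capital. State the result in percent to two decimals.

6.19%

Cost of preferred: Rp = 5.33 / 81.28 = 6.5576%.
Total capital V = 4541 + 448.4 + 2766 = 7755.4.
Equity: weight = 4541/7755.4 = 0.5855; cost = 8.9%.
Preferred: weight = 448.4/7755.4 = 0.0578; cost = 6.5576%.
Senior notes: weight = 2766/7755.4 = 0.3567; after-tax cost = 2.8% × (1 − 40%) = 1.6800%.
WACC = 0.5855 × 8.9000% + 0.0578 × 6.5576% + 0.3567 × 1.6800% = 6.1895%.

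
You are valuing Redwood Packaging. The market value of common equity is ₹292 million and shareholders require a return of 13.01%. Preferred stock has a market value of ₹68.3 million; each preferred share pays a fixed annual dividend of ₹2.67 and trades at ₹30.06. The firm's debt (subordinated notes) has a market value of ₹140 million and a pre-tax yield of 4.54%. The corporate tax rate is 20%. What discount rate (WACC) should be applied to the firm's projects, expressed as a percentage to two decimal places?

9.82%

Cost of preferred: Rp = 2.67 / 30.06 = 8.8822%.
Total capital V = 292 + 68.3 + 140 = 500.3.
Equity: weight = 292/500.3 = 0.5836; cost = 13.01%.
Preferred: weight = 68.3/500.3 = 0.1365; cost = 8.8822%.
Subordinated notes: weight = 140/500.3 = 0.2798; after-tax cost = 4.54% × (1 − 20%) = 3.6320%.
WACC = 0.5836 × 13.0100% + 0.1365 × 8.8822% + 0.2798 × 3.6320% = 9.8222%.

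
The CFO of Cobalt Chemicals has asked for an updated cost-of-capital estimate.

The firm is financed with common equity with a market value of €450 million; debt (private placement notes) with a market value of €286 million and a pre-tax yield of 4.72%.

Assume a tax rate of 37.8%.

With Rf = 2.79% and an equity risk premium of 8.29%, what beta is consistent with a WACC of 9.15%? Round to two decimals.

Total capital V = 450 + 286 = 736.
Equity weight = 450/736 = 0.6114.
Private placement notes weight = 286/736 = 0.3886.
Debt contribution = 0.3886 × 4.72% × (1 − 37.8%) = 1.1408%.
Required equity contribution = 9.15% − 1.1408% = 8.0092%  ⇒  Re = 13.0994%.
CAPM: 13.0994% = 2.79% + β × 8.29%  ⇒  β = 1.2436.

1.24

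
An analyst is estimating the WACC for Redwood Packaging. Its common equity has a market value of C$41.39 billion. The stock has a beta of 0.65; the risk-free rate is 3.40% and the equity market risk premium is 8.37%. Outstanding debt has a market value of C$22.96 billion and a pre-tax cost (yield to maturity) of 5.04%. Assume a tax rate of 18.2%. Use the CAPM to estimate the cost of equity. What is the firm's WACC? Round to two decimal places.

Cost of equity via CAPM: Re = 3.4% + 0.65 × 8.37% = 8.8405%.
Total capital V = 41.39 + 22.96 = 64.35.
Equity: weight = 41.39/64.35 = 0.6432; cost = 8.8405%.
Debt: weight = 22.96/64.35 = 0.3568; after-tax cost = 5.04% × (1 − 18.2%) = 4.1227%.
WACC = 0.6432 × 8.8405% + 0.3568 × 4.1227% = 7.1572%.

7.16%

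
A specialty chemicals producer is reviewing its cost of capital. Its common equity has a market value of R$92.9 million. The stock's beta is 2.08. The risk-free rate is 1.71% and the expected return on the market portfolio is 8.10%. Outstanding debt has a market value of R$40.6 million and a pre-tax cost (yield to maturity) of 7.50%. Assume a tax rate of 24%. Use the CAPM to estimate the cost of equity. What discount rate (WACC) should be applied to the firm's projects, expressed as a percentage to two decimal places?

Market risk premium = 8.1% − 1.71% = 6.39%.
Cost of equity via CAPM: Re = 1.71% + 2.08 × 6.39% = 15.0012%.
Total capital V = 92.9 + 40.6 = 133.5.
Equity: weight = 92.9/133.5 = 0.6959; cost = 15.0012%.
Debt: weight = 40.6/133.5 = 0.3041; after-tax cost = 7.5% × (1 − 24%) = 5.7000%.
WACC = 0.6959 × 15.0012% + 0.3041 × 5.7000% = 12.1725%.

12.17%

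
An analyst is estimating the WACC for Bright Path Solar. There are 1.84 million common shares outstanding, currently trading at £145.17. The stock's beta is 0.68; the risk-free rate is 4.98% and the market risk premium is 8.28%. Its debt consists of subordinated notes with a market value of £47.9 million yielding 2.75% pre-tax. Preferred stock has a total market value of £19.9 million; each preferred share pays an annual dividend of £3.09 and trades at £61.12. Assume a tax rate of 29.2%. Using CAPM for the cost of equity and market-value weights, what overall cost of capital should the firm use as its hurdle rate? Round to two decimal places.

Cost of equity via CAPM: Re = 4.98% + 0.68 × 8.28% = 10.6104%.
Cost of preferred: Rp = 3.09 / 61.12 = 5.0556%.
Market value of equity E = 145.17 × 1.84m = 267.1128m.
Total capital V = 267.1128 + 19.9 + 47.9 = 334.9128.
Equity: weight = 267.1128/334.9128 = 0.7976; cost = 10.6104%.
Preferred: weight = 19.9/334.9128 = 0.0594; cost = 5.0556%.
Subordinated notes: weight = 47.9/334.9128 = 0.1430; after-tax cost = 2.75% × (1 − 29.2%) = 1.9470%.
WACC = 0.7976 × 10.6104% + 0.0594 × 5.0556% + 0.1430 × 1.9470% = 9.0413%.

9.04%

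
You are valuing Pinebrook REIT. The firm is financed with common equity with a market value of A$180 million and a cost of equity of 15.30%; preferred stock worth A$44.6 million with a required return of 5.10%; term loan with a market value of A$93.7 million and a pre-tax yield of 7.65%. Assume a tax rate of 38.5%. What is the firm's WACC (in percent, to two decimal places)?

Total capital V = 180 + 44.6 + 93.7 = 318.3.
Equity: weight = 180/318.3 = 0.5655; cost = 15.3%.
Preferred: weight = 44.6/318.3 = 0.1401; cost = 5.1%.
Term loan: weight = 93.7/318.3 = 0.2944; after-tax cost = 7.65% × (1 − 38.5%) = 4.7047%.
WACC = 0.5655 × 15.3000% + 0.1401 × 5.1000% + 0.2944 × 4.7047% = 10.7518%.

10.75%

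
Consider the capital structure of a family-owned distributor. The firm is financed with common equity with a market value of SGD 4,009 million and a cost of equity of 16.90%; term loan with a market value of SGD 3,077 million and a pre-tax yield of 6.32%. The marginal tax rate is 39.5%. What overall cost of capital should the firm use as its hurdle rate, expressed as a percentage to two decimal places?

11.22%

Total capital V = 4009 + 3077 = 7086.
Equity: weight = 4009/7086 = 0.5658; cost = 16.9%.
Term loan: weight = 3077/7086 = 0.4342; after-tax cost = 6.32% × (1 − 39.5%) = 3.8236%.
WACC = 0.5658 × 16.9000% + 0.4342 × 3.8236% = 11.2217%.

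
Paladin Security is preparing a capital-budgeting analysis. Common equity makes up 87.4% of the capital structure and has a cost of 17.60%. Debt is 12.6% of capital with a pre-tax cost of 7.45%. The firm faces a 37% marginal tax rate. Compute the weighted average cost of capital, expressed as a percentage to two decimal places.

After-tax cost of debt = 7.45% × (1 − 37%) = 4.6935%.
WACC = 0.874 × 17.6000% + 0.126 × 4.6935% = 15.9738%.

15.97%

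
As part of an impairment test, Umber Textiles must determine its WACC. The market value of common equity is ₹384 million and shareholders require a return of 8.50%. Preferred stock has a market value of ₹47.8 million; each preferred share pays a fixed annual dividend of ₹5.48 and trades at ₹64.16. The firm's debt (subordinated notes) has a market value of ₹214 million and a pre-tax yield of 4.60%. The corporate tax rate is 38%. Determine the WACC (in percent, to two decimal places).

6.63%

Cost of preferred: Rp = 5.48 / 64.16 = 8.5411%.
Total capital V = 384 + 47.8 + 214 = 645.8.
Equity: weight = 384/645.8 = 0.5946; cost = 8.5%.
Preferred: weight = 47.8/645.8 = 0.0740; cost = 8.5411%.
Subordinated notes: weight = 214/645.8 = 0.3314; after-tax cost = 4.6% × (1 − 38%) = 2.8520%.
WACC = 0.5946 × 8.5000% + 0.0740 × 8.5411% + 0.3314 × 2.8520% = 6.6315%.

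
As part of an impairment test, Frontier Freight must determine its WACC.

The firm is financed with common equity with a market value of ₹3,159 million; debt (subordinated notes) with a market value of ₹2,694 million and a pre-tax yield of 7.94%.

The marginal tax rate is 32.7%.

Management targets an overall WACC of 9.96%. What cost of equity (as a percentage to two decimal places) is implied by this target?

Total capital V = 3159 + 2694 = 5853.
Equity weight = 3159/5853 = 0.5397.
Subordinated notes weight = 2694/5853 = 0.4603.
Debt contribution = 0.4603 × 7.94% × (1 − 32.7%) = 2.4595%.
Required equity contribution = 9.96% − 2.4595% = 7.5005%.
Re = 7.5005% / 0.5397 = 13.8969%.

13.90%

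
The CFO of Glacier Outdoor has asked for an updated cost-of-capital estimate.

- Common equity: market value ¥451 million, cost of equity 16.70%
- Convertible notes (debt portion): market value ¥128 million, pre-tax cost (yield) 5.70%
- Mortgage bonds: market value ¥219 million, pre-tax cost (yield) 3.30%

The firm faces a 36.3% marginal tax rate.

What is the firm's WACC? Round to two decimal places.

Total capital V = 451 + 128 + 219 = 798.
Equity: weight = 451/798 = 0.5652; cost = 16.7%.
Convertible notes (debt portion): weight = 128/798 = 0.1604; after-tax cost = 5.7% × (1 − 36.3%) = 3.6309%.
Mortgage bonds: weight = 219/798 = 0.2744; after-tax cost = 3.3% × (1 − 36.3%) = 2.1021%.
WACC = 0.5652 × 16.7000% + 0.1604 × 3.6309% + 0.2744 × 2.1021% = 10.5975%.

10.60%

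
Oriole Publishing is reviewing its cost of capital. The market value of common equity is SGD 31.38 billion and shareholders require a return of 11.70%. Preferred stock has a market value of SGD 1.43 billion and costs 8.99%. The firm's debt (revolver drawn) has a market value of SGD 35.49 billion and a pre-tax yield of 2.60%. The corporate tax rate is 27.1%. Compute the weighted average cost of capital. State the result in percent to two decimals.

Total capital V = 31.38 + 1.43 + 35.49 = 68.3.
Equity: weight = 31.38/68.3 = 0.4594; cost = 11.7%.
Preferred: weight = 1.43/68.3 = 0.0209; cost = 8.99%.
Revolver drawn: weight = 35.49/68.3 = 0.5196; after-tax cost = 2.6% × (1 − 27.1%) = 1.8954%.
WACC = 0.4594 × 11.7000% + 0.0209 × 8.9900% + 0.5196 × 1.8954% = 6.5486%.

6.55%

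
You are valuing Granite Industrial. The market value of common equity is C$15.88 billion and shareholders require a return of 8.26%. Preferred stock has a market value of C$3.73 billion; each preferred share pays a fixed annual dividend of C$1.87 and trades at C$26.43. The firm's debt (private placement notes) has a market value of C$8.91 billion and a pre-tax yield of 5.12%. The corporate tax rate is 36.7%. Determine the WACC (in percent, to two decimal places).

Cost of preferred: Rp = 1.87 / 26.43 = 7.0753%.
Total capital V = 15.88 + 3.73 + 8.91 = 28.52.
Equity: weight = 15.88/28.52 = 0.5568; cost = 8.26%.
Preferred: weight = 3.73/28.52 = 0.1308; cost = 7.0753%.
Private placement notes: weight = 8.91/28.52 = 0.3124; after-tax cost = 5.12% × (1 − 36.7%) = 3.2410%.
WACC = 0.5568 × 8.2600% + 0.1308 × 7.0753% + 0.3124 × 3.2410% = 6.5370%.

6.54%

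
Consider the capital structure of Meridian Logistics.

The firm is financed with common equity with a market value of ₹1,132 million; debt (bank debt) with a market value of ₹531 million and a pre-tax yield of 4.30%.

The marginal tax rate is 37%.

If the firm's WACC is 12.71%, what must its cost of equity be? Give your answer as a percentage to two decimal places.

17.40%

Total capital V = 1132 + 531 = 1663.
Equity weight = 1132/1663 = 0.6807.
Bank debt weight = 531/1663 = 0.3193.
Debt contribution = 0.3193 × 4.3% × (1 − 37%) = 0.8650%.
Required equity contribution = 12.71% − 0.8650% = 11.8450%.
Re = 11.8450% / 0.6807 = 17.4013%.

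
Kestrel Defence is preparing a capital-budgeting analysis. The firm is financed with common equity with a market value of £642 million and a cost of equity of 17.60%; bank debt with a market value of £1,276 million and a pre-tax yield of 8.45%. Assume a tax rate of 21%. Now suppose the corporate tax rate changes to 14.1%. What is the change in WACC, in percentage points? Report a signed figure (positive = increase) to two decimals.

+0.39 pp

Current WACC:
Total capital V = 642 + 1276 = 1918.
Equity: weight = 642/1918 = 0.3347; cost = 17.6%.
Bank debt: weight = 1276/1918 = 0.6653; after-tax cost = 8.45% × (1 − 21%) = 6.6755%.
WACC = 0.3347 × 17.6000% + 0.6653 × 6.6755% = 10.3322%.
After the change:
Total capital V = 642 + 1276 = 1918.
Equity: weight = 642/1918 = 0.3347; cost = 17.6%.
Bank debt: weight = 1276/1918 = 0.6653; after-tax cost = 8.45% × (1 − 14.1%) = 7.2585%.
WACC = 0.3347 × 17.6000% + 0.6653 × 7.2585% = 10.7201%.
Change in WACC = 10.7201% − 10.3322% = 0.3879 pp.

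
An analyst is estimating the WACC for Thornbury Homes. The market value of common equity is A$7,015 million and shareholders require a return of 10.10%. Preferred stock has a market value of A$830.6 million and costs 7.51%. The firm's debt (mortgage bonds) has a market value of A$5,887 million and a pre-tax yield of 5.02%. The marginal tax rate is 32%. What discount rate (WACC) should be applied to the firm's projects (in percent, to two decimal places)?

Total capital V = 7015 + 830.6 + 5887 = 13732.6.
Equity: weight = 7015/13732.6 = 0.5108; cost = 10.1%.
Preferred: weight = 830.6/13732.6 = 0.0605; cost = 7.51%.
Mortgage bonds: weight = 5887/13732.6 = 0.4287; after-tax cost = 5.02% × (1 − 32%) = 3.4136%.
WACC = 0.5108 × 10.1000% + 0.0605 × 7.5100% + 0.4287 × 3.4136% = 7.0770%.

7.08%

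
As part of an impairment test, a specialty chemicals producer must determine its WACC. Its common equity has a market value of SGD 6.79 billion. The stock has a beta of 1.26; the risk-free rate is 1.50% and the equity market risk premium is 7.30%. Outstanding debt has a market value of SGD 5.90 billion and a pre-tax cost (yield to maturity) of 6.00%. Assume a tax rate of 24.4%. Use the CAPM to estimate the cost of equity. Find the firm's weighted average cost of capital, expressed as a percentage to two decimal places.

Cost of equity via CAPM: Re = 1.5% + 1.26 × 7.3% = 10.6980%.
Total capital V = 6.79 + 5.9 = 12.69.
Equity: weight = 6.79/12.69 = 0.5351; cost = 10.698%.
Debt: weight = 5.9/12.69 = 0.4649; after-tax cost = 6% × (1 − 24.4%) = 4.5360%.
WACC = 0.5351 × 10.6980% + 0.4649 × 4.5360% = 7.8331%.

7.83%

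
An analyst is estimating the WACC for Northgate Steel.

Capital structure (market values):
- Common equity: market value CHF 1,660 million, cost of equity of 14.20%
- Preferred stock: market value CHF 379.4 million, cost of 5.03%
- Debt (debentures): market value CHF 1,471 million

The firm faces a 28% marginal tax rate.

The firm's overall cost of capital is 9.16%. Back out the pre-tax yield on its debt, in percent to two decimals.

Total capital V = 1660 + 379.4 + 1471 = 3510.4.
Equity weight = 1660/3510.4 = 0.4729.
Preferred weight = 379.4/3510.4 = 0.1081.
Debentures weight = 1471/3510.4 = 0.4190.
Equity contribution = 0.4729 × 14.2% = 6.7149%.
Preferred contribution = 0.1081 × 5.03% = 0.5436%.
Remaining for debt = 9.16% − 7.2585% = 1.9015%.
Rd × (1 − 28%) × 0.4190 = 1.9015%  ⇒  Rd = 6.3023%.

6.30%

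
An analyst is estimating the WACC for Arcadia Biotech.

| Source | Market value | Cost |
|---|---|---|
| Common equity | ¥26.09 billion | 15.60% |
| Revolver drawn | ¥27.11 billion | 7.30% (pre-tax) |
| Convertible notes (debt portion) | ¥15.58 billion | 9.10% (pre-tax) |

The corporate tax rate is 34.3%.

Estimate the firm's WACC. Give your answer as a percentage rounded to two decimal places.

Total capital V = 26.09 + 27.11 + 15.58 = 68.78.
Equity: weight = 26.09/68.78 = 0.3793; cost = 15.6%.
Revolver drawn: weight = 27.11/68.78 = 0.3942; after-tax cost = 7.3% × (1 − 34.3%) = 4.7961%.
Convertible notes (debt portion): weight = 15.58/68.78 = 0.2265; after-tax cost = 9.1% × (1 − 34.3%) = 5.9787%.
WACC = 0.3793 × 15.6000% + 0.3942 × 4.7961% + 0.2265 × 5.9787% = 9.1622%.

9.16%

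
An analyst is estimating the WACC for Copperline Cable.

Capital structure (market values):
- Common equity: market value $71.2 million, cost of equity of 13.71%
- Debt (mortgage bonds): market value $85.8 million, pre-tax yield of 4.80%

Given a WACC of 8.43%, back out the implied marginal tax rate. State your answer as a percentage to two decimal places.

15.66%

Total capital V = 71.2 + 85.8 = 157.
Equity weight = 71.2/157 = 0.4535.
Mortgage bonds weight = 85.8/157 = 0.5465.
Equity contribution = 0.4535 × 13.71% = 6.2175%.
Debt contribution must be 8.43% − 6.2175% = 2.2125%.
0.5465 × 4.8% × (1 − T) = 2.2125%  ⇒  (1 − T) = 0.8434.
T = 15.6571%.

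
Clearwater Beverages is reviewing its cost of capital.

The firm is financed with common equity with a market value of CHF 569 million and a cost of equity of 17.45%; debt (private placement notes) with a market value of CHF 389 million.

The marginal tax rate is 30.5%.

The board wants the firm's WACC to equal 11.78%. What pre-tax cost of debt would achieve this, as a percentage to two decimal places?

Total capital V = 569 + 389 = 958.
Equity weight = 569/958 = 0.5939.
Private placement notes weight = 389/958 = 0.4061.
Equity contribution = 0.5939 × 17.45% = 10.3644%.
Remaining for debt = 11.78% − 10.3644% = 1.4156%.
Rd × (1 − 30.5%) × 0.4061 = 1.4156%  ⇒  Rd = 5.0163%.

5.02%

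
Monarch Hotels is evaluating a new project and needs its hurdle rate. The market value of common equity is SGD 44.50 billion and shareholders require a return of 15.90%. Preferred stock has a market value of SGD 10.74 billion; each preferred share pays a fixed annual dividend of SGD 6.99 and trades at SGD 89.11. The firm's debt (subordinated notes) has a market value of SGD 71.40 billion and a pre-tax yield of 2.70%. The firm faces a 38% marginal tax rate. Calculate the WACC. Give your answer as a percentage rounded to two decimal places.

Cost of preferred: Rp = 6.99 / 89.11 = 7.8442%.
Total capital V = 44.5 + 10.74 + 71.4 = 126.64.
Equity: weight = 44.5/126.64 = 0.3514; cost = 15.9%.
Preferred: weight = 10.74/126.64 = 0.0848; cost = 7.8442%.
Subordinated notes: weight = 71.4/126.64 = 0.5638; after-tax cost = 2.7% × (1 − 38%) = 1.6740%.
WACC = 0.3514 × 15.9000% + 0.0848 × 7.8442% + 0.5638 × 1.6740% = 7.1961%.

7.20%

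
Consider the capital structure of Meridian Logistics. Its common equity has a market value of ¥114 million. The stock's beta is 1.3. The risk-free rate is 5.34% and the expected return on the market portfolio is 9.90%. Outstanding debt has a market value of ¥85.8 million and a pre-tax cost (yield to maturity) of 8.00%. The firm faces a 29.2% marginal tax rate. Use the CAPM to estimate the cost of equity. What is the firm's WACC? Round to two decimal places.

8.86%

Market risk premium = 9.9% − 5.34% = 4.56%.
Cost of equity via CAPM: Re = 5.34% + 1.3 × 4.56% = 11.2680%.
Total capital V = 114 + 85.8 = 199.8.
Equity: weight = 114/199.8 = 0.5706; cost = 11.268%.
Debt: weight = 85.8/199.8 = 0.4294; after-tax cost = 8% × (1 − 29.2%) = 5.6640%.
WACC = 0.5706 × 11.2680% + 0.4294 × 5.6640% = 8.8615%.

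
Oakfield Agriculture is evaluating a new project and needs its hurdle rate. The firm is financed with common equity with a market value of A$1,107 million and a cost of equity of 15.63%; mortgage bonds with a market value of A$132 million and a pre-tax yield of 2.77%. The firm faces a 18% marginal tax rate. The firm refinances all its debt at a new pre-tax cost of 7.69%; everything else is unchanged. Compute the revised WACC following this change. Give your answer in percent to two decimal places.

After the change:
Total capital V = 1107 + 132 = 1239.
Equity: weight = 1107/1239 = 0.8935; cost = 15.63%.
Mortgage bonds: weight = 132/1239 = 0.1065; after-tax cost = 7.69% × (1 − 18%) = 6.3058%.
WACC = 0.8935 × 15.6300% + 0.1065 × 6.3058% = 14.6366%.

14.64%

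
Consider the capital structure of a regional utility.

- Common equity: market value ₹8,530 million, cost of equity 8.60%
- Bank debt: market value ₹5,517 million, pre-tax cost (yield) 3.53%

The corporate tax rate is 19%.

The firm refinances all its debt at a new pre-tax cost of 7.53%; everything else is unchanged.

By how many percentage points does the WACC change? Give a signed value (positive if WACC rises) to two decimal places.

Current WACC:
Total capital V = 8530 + 5517 = 14047.
Equity: weight = 8530/14047 = 0.6072; cost = 8.6%.
Bank debt: weight = 5517/14047 = 0.3928; after-tax cost = 3.53% × (1 − 19%) = 2.8593%.
WACC = 0.6072 × 8.6000% + 0.3928 × 2.8593% = 6.3453%.
After the change:
Total capital V = 8530 + 5517 = 14047.
Equity: weight = 8530/14047 = 0.6072; cost = 8.6%.
Bank debt: weight = 5517/14047 = 0.3928; after-tax cost = 7.53% × (1 − 19%) = 6.0993%.
WACC = 0.6072 × 8.6000% + 0.3928 × 6.0993% = 7.6178%.
Change in WACC = 7.6178% − 6.3453% = 1.2725 pp.

+1.27 pp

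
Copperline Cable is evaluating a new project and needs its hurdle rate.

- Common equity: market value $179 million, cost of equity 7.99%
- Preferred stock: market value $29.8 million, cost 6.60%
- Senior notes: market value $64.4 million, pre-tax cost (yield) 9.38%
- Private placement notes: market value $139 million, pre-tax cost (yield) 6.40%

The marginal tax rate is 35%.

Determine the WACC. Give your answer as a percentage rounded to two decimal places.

6.30%

Total capital V = 179 + 29.8 + 64.4 + 139 = 412.2.
Equity: weight = 179/412.2 = 0.4343; cost = 7.99%.
Preferred: weight = 29.8/412.2 = 0.0723; cost = 6.6%.
Senior notes: weight = 64.4/412.2 = 0.1562; after-tax cost = 9.38% × (1 − 35%) = 6.0970%.
Private placement notes: weight = 139/412.2 = 0.3372; after-tax cost = 6.4% × (1 − 35%) = 4.1600%.
WACC = 0.4343 × 7.9900% + 0.0723 × 6.6000% + 0.1562 × 6.0970% + 0.3372 × 4.1600% = 6.3022%.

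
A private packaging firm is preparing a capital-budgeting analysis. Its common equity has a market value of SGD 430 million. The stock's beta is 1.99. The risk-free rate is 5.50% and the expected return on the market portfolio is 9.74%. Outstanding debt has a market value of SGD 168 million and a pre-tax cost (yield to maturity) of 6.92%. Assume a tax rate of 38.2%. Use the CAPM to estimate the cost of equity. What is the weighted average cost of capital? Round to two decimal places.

11.22%

Market risk premium = 9.74% − 5.5% = 4.24%.
Cost of equity via CAPM: Re = 5.5% + 1.99 × 4.24% = 13.9376%.
Total capital V = 430 + 168 = 598.
Equity: weight = 430/598 = 0.7191; cost = 13.9376%.
Debt: weight = 168/598 = 0.2809; after-tax cost = 6.92% × (1 − 38.2%) = 4.2766%.
WACC = 0.7191 × 13.9376% + 0.2809 × 4.2766% = 11.2235%.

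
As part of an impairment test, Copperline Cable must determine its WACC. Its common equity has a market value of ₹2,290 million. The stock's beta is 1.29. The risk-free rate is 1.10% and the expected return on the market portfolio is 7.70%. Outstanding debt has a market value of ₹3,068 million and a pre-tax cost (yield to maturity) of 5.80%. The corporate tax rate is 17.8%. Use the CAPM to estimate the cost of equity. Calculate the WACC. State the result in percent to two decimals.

Market risk premium = 7.7% − 1.1% = 6.6%.
Cost of equity via CAPM: Re = 1.1% + 1.29 × 6.6% = 9.6140%.
Total capital V = 2290 + 3068 = 5358.
Equity: weight = 2290/5358 = 0.4274; cost = 9.614%.
Debt: weight = 3068/5358 = 0.5726; after-tax cost = 5.8% × (1 − 17.8%) = 4.7676%.
WACC = 0.4274 × 9.6140% + 0.5726 × 4.7676% = 6.8389%.

6.84%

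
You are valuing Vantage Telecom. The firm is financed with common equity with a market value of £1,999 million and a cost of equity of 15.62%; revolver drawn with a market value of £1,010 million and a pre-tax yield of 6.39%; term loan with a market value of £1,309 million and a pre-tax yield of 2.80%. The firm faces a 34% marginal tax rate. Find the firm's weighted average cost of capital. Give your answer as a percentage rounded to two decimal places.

Total capital V = 1999 + 1010 + 1309 = 4318.
Equity: weight = 1999/4318 = 0.4629; cost = 15.62%.
Revolver drawn: weight = 1010/4318 = 0.2339; after-tax cost = 6.39% × (1 − 34%) = 4.2174%.
Term loan: weight = 1309/4318 = 0.3031; after-tax cost = 2.8% × (1 − 34%) = 1.8480%.
WACC = 0.4629 × 15.6200% + 0.2339 × 4.2174% + 0.3031 × 1.8480% = 8.7779%.

8.78%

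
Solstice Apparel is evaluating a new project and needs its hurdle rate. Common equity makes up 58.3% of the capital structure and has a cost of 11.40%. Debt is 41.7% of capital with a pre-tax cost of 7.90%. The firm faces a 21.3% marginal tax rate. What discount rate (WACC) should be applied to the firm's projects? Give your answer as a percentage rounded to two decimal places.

After-tax cost of debt = 7.9% × (1 − 21.3%) = 6.2173%.
WACC = 0.583 × 11.4000% + 0.417 × 6.2173% = 9.2388%.

9.24%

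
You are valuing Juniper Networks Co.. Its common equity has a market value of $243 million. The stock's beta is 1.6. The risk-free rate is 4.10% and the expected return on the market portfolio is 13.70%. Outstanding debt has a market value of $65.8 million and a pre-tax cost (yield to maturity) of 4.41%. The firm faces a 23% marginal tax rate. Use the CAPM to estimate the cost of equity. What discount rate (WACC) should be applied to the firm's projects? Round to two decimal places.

16.04%

Market risk premium = 13.7% − 4.1% = 9.6%.
Cost of equity via CAPM: Re = 4.1% + 1.6 × 9.6% = 19.4600%.
Total capital V = 243 + 65.8 = 308.8.
Equity: weight = 243/308.8 = 0.7869; cost = 19.46%.
Debt: weight = 65.8/308.8 = 0.2131; after-tax cost = 4.41% × (1 − 23%) = 3.3957%.
WACC = 0.7869 × 19.4600% + 0.2131 × 3.3957% = 16.0370%.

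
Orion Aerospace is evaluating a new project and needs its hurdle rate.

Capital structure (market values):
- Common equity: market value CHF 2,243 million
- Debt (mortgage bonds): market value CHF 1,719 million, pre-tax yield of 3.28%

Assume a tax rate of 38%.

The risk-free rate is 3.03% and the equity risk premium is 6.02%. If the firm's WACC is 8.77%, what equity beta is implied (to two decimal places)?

1.81

Total capital V = 2243 + 1719 = 3962.
Equity weight = 2243/3962 = 0.5661.
Mortgage bonds weight = 1719/3962 = 0.4339.
Debt contribution = 0.4339 × 3.28% × (1 − 38%) = 0.8823%.
Required equity contribution = 8.77% − 0.8823% = 7.8877%  ⇒  Re = 13.9327%.
CAPM: 13.9327% = 3.03% + β × 6.02%  ⇒  β = 1.8111.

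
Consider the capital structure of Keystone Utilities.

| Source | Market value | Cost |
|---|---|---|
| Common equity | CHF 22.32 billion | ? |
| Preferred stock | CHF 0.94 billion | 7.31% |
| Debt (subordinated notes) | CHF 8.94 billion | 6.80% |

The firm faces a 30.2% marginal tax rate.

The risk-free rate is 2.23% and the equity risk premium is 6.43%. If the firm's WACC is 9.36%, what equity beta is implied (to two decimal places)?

Total capital V = 22.32 + 0.94 + 8.94 = 32.2.
Equity weight = 22.32/32.2 = 0.6932.
Preferred weight = 0.94/32.2 = 0.0292.
Subordinated notes weight = 8.94/32.2 = 0.2776.
Debt contribution = 0.2776 × 6.8% × (1 − 30.2%) = 1.3178%.
Preferred contribution = 0.0292 × 7.31% = 0.2134%.
Required equity contribution = 9.36% − 1.5312% = 7.8288%  ⇒  Re = 11.2943%.
CAPM: 11.2943% = 2.23% + β × 6.43%  ⇒  β = 1.4097.

1.41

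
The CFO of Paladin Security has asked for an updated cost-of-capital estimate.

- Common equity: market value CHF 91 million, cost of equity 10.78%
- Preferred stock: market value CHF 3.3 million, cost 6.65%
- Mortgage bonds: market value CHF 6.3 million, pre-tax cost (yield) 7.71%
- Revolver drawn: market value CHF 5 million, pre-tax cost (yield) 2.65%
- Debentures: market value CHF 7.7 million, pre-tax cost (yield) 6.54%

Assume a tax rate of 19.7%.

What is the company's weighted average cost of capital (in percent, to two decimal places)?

9.65%

Total capital V = 91 + 3.3 + 6.3 + 5 + 7.7 = 113.3.
Equity: weight = 91/113.3 = 0.8032; cost = 10.78%.
Preferred: weight = 3.3/113.3 = 0.0291; cost = 6.65%.
Mortgage bonds: weight = 6.3/113.3 = 0.0556; after-tax cost = 7.71% × (1 − 19.7%) = 6.1911%.
Revolver drawn: weight = 5/113.3 = 0.0441; after-tax cost = 2.65% × (1 − 19.7%) = 2.1280%.
Debentures: weight = 7.7/113.3 = 0.0680; after-tax cost = 6.54% × (1 − 19.7%) = 5.2516%.
WACC = 0.8032 × 10.7800% + 0.0291 × 6.6500% + 0.0556 × 6.1911% + 0.0441 × 2.1280% + 0.0680 × 5.2516% = 9.6470%.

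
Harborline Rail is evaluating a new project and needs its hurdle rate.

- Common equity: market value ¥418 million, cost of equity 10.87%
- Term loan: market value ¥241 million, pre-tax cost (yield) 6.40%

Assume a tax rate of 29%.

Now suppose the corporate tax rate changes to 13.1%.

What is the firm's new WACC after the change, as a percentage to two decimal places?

After the change:
Total capital V = 418 + 241 = 659.
Equity: weight = 418/659 = 0.6343; cost = 10.87%.
Term loan: weight = 241/659 = 0.3657; after-tax cost = 6.4% × (1 − 13.1%) = 5.5616%.
WACC = 0.6343 × 10.8700% + 0.3657 × 5.5616% = 8.9287%.

8.93%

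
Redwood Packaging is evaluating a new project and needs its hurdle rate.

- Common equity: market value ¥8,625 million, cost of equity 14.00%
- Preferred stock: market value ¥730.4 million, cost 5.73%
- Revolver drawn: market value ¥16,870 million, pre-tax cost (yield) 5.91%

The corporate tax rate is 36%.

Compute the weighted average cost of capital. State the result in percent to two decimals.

7.20%

Total capital V = 8625 + 730.4 + 16870 = 26225.4.
Equity: weight = 8625/26225.4 = 0.3289; cost = 14%.
Preferred: weight = 730.4/26225.4 = 0.0279; cost = 5.73%.
Revolver drawn: weight = 16870/26225.4 = 0.6433; after-tax cost = 5.91% × (1 − 36%) = 3.7824%.
WACC = 0.3289 × 14.0000% + 0.0279 × 5.7300% + 0.6433 × 3.7824% = 7.1970%.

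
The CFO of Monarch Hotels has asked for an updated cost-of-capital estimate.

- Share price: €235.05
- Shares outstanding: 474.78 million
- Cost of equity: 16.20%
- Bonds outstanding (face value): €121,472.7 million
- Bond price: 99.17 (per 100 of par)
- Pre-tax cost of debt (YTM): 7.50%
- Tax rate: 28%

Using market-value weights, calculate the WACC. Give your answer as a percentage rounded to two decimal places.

Market value of equity E = 235.05 × 474.78m = 111597.039m. Market value of debt D = 121472.7m × 99.17/100 = 120464.47659m.
Total capital V = 111597.039 + 120464.47659 = 232061.51559.
Equity: weight = 111597.039/232061.51559 = 0.4809; cost = 16.2%.
Bonds outstanding: weight = 120464.47659/232061.51559 = 0.5191; after-tax cost = 7.5% × (1 − 28%) = 5.4000%.
WACC = 0.4809 × 16.2000% + 0.5191 × 5.4000% = 10.5937%.

10.59%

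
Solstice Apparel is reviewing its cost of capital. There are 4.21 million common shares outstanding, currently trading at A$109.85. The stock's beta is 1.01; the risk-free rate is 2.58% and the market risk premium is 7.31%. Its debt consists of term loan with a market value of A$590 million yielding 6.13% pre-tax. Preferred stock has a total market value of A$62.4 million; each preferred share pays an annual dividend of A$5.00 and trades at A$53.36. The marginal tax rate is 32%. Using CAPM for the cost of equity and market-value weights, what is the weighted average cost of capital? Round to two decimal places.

Cost of equity via CAPM: Re = 2.58% + 1.01 × 7.31% = 9.9631%.
Cost of preferred: Rp = 5.0 / 53.36 = 9.3703%.
Market value of equity E = 109.85 × 4.21m = 462.4685m.
Total capital V = 462.4685 + 62.4 + 590 = 1114.8685.
Equity: weight = 462.4685/1114.8685 = 0.4148; cost = 9.9631%.
Preferred: weight = 62.4/1114.8685 = 0.0560; cost = 9.3703%.
Term loan: weight = 590/1114.8685 = 0.5292; after-tax cost = 6.13% × (1 − 32%) = 4.1684%.
WACC = 0.4148 × 9.9631% + 0.0560 × 9.3703% + 0.5292 × 4.1684% = 6.8633%.

6.86%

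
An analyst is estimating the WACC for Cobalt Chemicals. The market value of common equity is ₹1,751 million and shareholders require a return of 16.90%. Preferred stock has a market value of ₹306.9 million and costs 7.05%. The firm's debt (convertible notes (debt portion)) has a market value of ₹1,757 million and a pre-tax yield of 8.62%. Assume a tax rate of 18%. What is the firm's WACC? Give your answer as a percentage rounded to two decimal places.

Total capital V = 1751 + 306.9 + 1757 = 3814.9.
Equity: weight = 1751/3814.9 = 0.4590; cost = 16.9%.
Preferred: weight = 306.9/3814.9 = 0.0804; cost = 7.05%.
Convertible notes (debt portion): weight = 1757/3814.9 = 0.4606; after-tax cost = 8.62% × (1 − 18%) = 7.0684%.
WACC = 0.4590 × 16.9000% + 0.0804 × 7.0500% + 0.4606 × 7.0684% = 11.5795%.

11.58%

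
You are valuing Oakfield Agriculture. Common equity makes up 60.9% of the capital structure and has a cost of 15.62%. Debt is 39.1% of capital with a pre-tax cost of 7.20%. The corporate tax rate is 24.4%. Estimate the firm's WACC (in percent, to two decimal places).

After-tax cost of debt = 7.2% × (1 − 24.4%) = 5.4432%.
WACC = 0.609 × 15.6200% + 0.391 × 5.4432% = 11.6409%.

11.64%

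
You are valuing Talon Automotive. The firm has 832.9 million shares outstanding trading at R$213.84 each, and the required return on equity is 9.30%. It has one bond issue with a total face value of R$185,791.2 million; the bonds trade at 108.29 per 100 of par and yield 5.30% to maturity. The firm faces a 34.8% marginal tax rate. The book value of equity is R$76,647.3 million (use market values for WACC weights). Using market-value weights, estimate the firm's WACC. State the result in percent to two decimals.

6.20%

Market value of equity E = 213.84 × 832.9m = 178107.336m. Market value of debt D = 185791.2m × 108.29/100 = 201193.29048m.
Total capital V = 178107.336 + 201193.29048 = 379300.62648.
Equity: weight = 178107.336/379300.62648 = 0.4696; cost = 9.3%.
Bonds outstanding: weight = 201193.29048/379300.62648 = 0.5304; after-tax cost = 5.3% × (1 − 34.8%) = 3.4556%.
WACC = 0.4696 × 9.3000% + 0.5304 × 3.4556% = 6.1999%.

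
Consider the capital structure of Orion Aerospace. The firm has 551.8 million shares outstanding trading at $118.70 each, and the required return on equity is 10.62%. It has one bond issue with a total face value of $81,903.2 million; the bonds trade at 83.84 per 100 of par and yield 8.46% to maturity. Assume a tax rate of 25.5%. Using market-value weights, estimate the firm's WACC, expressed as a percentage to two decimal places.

Market value of equity E = 118.7 × 551.8m = 65498.66m. Market value of debt D = 81903.2m × 83.84/100 = 68667.64288m.
Total capital V = 65498.66 + 68667.64288 = 134166.30288.
Equity: weight = 65498.66/134166.30288 = 0.4882; cost = 10.62%.
Bonds outstanding: weight = 68667.64288/134166.30288 = 0.5118; after-tax cost = 8.46% × (1 − 25.5%) = 6.3027%.
WACC = 0.4882 × 10.6200% + 0.5118 × 6.3027% = 8.4104%.

8.41%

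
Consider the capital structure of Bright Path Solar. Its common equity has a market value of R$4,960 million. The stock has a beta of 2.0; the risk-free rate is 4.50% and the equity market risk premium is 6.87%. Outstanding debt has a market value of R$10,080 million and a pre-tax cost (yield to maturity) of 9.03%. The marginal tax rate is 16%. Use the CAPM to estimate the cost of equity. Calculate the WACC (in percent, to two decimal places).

11.10%

Cost of equity via CAPM: Re = 4.5% + 2.0 × 6.87% = 18.2400%.
Total capital V = 4960 + 10080 = 15040.
Equity: weight = 4960/15040 = 0.3298; cost = 18.24%.
Debt: weight = 10080/15040 = 0.6702; after-tax cost = 9.03% × (1 − 16%) = 7.5852%.
WACC = 0.3298 × 18.2400% + 0.6702 × 7.5852% = 11.0990%.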